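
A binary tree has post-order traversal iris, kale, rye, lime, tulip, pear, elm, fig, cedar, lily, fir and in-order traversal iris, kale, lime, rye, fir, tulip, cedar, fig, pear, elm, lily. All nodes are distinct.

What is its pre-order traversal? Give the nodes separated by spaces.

The last element of post-order is the root; it splits in-order into left and right subtrees.
Root fir: left subtree has 4 nodes {iris, kale, lime, rye}, right has 6 {tulip, cedar, fig, pear, elm, lily}.
  Root lime: left subtree has 2 nodes {iris, kale}, right has 1 {rye}.
    Root kale: left subtree has 1 node {iris}, right has 0 { }.
  Root lily: left subtree has 5 nodes {tulip, cedar, fig, pear, elm}, right has 0 { }.
    Root cedar: left subtree has 1 node {tulip}, right has 3 {fig, pear, elm}.
      Root fig: left subtree has 0 nodes { }, right has 2 {pear, elm}.
        Root elm: left subtree has 1 node {pear}, right has 0 { }.

fir lime kale iris rye lily cedar tulip fig elm pear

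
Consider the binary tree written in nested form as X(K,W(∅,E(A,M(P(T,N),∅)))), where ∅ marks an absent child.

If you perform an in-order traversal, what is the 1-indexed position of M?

In-order visits the left subtree, then the node, then the right subtree.
At X: go left to K.
  K is a leaf — visit K.
Visit X.
At X: go right to W.
  At W: no left child.
  Visit W.
  At W: go right to E.
    At E: go left to A.
      A is a leaf — visit A.
    Visit E.
    At E: go right to M.
      At M: go left to P.
        At P: go left to T.
          T is a leaf — visit T.
        Visit P.
        At P: go right to N.
          N is a leaf — visit N.
      Visit M.
      At M: no right child.
Full in-order sequence: K, X, W, A, E, T, P, N, M.

9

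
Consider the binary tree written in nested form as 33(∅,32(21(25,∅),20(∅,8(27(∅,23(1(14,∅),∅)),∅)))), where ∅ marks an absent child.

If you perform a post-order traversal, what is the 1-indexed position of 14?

3

Post-order visits the left subtree, then the right subtree, then the node.
At 33: no left child.
At 33: go right to 32.
  At 32: go left to 21.
    At 21: go left to 25.
      25 is a leaf — visit 25.
    At 21: no right child.
    Visit 21.
  At 32: go right to 20.
    At 20: no left child.
    At 20: go right to 8.
      At 8: go left to 27.
        At 27: no left child.
        At 27: go right to 23.
          At 23: go left to 1.
            At 1: go left to 14.
              14 is a leaf — visit 14.
            At 1: no right child.
            Visit 1.
          At 23: no right child.
          Visit 23.
        Visit 27.
      At 8: no right child.
      Visit 8.
    Visit 20.
  Visit 32.
Visit 33.
Full post-order sequence: 25, 21, 14, 1, 23, 27, 8, 20, 32, 33.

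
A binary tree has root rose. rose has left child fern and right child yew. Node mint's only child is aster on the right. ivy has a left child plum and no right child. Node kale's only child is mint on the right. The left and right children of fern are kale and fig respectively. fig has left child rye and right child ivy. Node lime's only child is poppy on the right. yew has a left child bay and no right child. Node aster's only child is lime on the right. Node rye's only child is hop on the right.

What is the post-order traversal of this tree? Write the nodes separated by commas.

Post-order visits the left subtree, then the right subtree, then the node.
At rose: go left to fern.
  At fern: go left to kale.
    At kale: no left child.
    At kale: go right to mint.
      At mint: no left child.
      At mint: go right to aster.
        At aster: no left child.
        At aster: go right to lime.
          At lime: no left child.
          At lime: go right to poppy.
            poppy is a leaf — visit poppy.
          Visit lime.
        Visit aster.
      Visit mint.
    Visit kale.
  At fern: go right to fig.
    At fig: go left to rye.
      At rye: no left child.
      At rye: go right to hop.
        hop is a leaf — visit hop.
      Visit rye.
    At fig: go right to ivy.
      At ivy: go left to plum.
        plum is a leaf — visit plum.
      At ivy: no right child.
      Visit ivy.
    Visit fig.
  Visit fern.
At rose: go right to yew.
  At yew: go left to bay.
    bay is a leaf — visit bay.
  At yew: no right child.
  Visit yew.
Visit rose.

poppy, lime, aster, mint, kale, hop, rye, plum, ivy, fig, fern, bay, yew, rose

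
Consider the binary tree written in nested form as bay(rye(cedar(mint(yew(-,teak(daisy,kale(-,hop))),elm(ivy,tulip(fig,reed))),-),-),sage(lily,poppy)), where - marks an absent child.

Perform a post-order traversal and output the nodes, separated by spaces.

Post-order visits the left subtree, then the right subtree, then the node.
At bay: go left to rye.
  At rye: go left to cedar.
    At cedar: go left to mint.
      At mint: go left to yew.
        At yew: no left child.
        At yew: go right to teak.
          At teak: go left to daisy.
            daisy is a leaf — visit daisy.
          At teak: go right to kale.
            At kale: no left child.
            At kale: go right to hop.
              hop is a leaf — visit hop.
            Visit kale.
          Visit teak.
        Visit yew.
      At mint: go right to elm.
        At elm: go left to ivy.
          ivy is a leaf — visit ivy.
        At elm: go right to tulip.
          At tulip: go left to fig.
            fig is a leaf — visit fig.
          At tulip: go right to reed.
            reed is a leaf — visit reed.
          Visit tulip.
        Visit elm.
      Visit mint.
    At cedar: no right child.
    Visit cedar.
  At rye: no right child.
  Visit rye.
At bay: go right to sage.
  At sage: go left to lily.
    lily is a leaf — visit lily.
  At sage: go right to poppy.
    poppy is a leaf — visit poppy.
  Visit sage.
Visit bay.

daisy hop kale teak yew ivy fig reed tulip elm mint cedar rye lily poppy sage bay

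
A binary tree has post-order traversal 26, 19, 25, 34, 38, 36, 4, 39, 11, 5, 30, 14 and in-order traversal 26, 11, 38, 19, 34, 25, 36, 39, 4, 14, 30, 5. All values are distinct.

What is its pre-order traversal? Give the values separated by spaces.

The last element of post-order is the root; it splits in-order into left and right subtrees.
Root 14: left subtree has 9 nodes {26, 11, 38, 19, 34, 25, 36, 39, 4}, right has 2 {30, 5}.
  Root 11: left subtree has 1 node {26}, right has 7 {38, 19, 34, 25, 36, 39, 4}.
    Root 39: left subtree has 5 nodes {38, 19, 34, 25, 36}, right has 1 {4}.
      Root 36: left subtree has 4 nodes {38, 19, 34, 25}, right has 0 { }.
        Root 38: left subtree has 0 nodes { }, right has 3 {19, 34, 25}.
          Root 34: left subtree has 1 node {19}, right has 1 {25}.
  Root 30: left subtree has 0 nodes { }, right has 1 {5}.

14 11 26 39 36 38 34 19 25 4 30 5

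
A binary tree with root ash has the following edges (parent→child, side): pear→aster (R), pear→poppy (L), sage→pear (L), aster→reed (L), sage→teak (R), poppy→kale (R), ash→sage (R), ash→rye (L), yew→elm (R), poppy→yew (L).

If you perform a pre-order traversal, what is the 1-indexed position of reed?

10

Pre-order visits the node, then its left subtree, then its right subtree.
Visit ash.
At ash: go left to rye.
  rye is a leaf — visit rye.
At ash: go right to sage.
  Visit sage.
  At sage: go left to pear.
    Visit pear.
    At pear: go left to poppy.
      Visit poppy.
      At poppy: go left to yew.
        Visit yew.
        At yew: no left child.
        At yew: go right to elm.
          elm is a leaf — visit elm.
      At poppy: go right to kale.
        kale is a leaf — visit kale.
    At pear: go right to aster.
      Visit aster.
      At aster: go left to reed.
        reed is a leaf — visit reed.
      At aster: no right child.
  At sage: go right to teak.
    teak is a leaf — visit teak.
Full pre-order sequence: ash, rye, sage, pear, poppy, yew, elm, kale, aster, reed, teak.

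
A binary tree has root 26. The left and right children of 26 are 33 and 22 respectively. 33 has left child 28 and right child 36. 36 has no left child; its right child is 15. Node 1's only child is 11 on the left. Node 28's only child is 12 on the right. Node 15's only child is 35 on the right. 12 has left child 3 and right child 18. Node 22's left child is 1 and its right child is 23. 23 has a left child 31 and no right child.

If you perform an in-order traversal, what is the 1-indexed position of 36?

6

In-order visits the left subtree, then the node, then the right subtree.
At 26: go left to 33.
  At 33: go left to 28.
    At 28: no left child.
    Visit 28.
    At 28: go right to 12.
      At 12: go left to 3.
        3 is a leaf — visit 3.
      Visit 12.
      At 12: go right to 18.
        18 is a leaf — visit 18.
  Visit 33.
  At 33: go right to 36.
    At 36: no left child.
    Visit 36.
    At 36: go right to 15.
      At 15: no left child.
      Visit 15.
      At 15: go right to 35.
        35 is a leaf — visit 35.
Visit 26.
At 26: go right to 22.
  At 22: go left to 1.
    At 1: go left to 11.
      11 is a leaf — visit 11.
    Visit 1.
    At 1: no right child.
  Visit 22.
  At 22: go right to 23.
    At 23: go left to 31.
      31 is a leaf — visit 31.
    Visit 23.
    At 23: no right child.
Full in-order sequence: 28, 3, 12, 18, 33, 36, 15, 35, 26, 11, 1, 22, 31, 23.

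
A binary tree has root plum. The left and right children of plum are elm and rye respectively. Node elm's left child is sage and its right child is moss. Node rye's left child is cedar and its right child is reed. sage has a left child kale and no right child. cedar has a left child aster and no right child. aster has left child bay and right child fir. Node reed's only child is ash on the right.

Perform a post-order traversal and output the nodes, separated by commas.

kale, sage, moss, elm, bay, fir, aster, cedar, ash, reed, rye, plum

Post-order visits the left subtree, then the right subtree, then the node.
At plum: go left to elm.
  At elm: go left to sage.
    At sage: go left to kale.
      kale is a leaf — visit kale.
    At sage: no right child.
    Visit sage.
  At elm: go right to moss.
    moss is a leaf — visit moss.
  Visit elm.
At plum: go right to rye.
  At rye: go left to cedar.
    At cedar: go left to aster.
      At aster: go left to bay.
        bay is a leaf — visit bay.
      At aster: go right to fir.
        fir is a leaf — visit fir.
      Visit aster.
    At cedar: no right child.
    Visit cedar.
  At rye: go right to reed.
    At reed: no left child.
    At reed: go right to ash.
      ash is a leaf — visit ash.
    Visit reed.
  Visit rye.
Visit plum.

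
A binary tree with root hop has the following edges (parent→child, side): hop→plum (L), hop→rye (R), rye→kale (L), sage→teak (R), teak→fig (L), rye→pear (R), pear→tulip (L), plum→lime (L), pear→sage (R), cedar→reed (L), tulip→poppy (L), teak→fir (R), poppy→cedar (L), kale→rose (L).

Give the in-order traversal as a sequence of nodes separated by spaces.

lime plum hop rose kale rye reed cedar poppy tulip pear sage fig teak fir

In-order visits the left subtree, then the node, then the right subtree.
At hop: go left to plum.
  At plum: go left to lime.
    lime is a leaf — visit lime.
  Visit plum.
  At plum: no right child.
Visit hop.
At hop: go right to rye.
  At rye: go left to kale.
    At kale: go left to rose.
      rose is a leaf — visit rose.
    Visit kale.
    At kale: no right child.
  Visit rye.
  At rye: go right to pear.
    At pear: go left to tulip.
      At tulip: go left to poppy.
        At poppy: go left to cedar.
          At cedar: go left to reed.
            reed is a leaf — visit reed.
          Visit cedar.
          At cedar: no right child.
        Visit poppy.
        At poppy: no right child.
      Visit tulip.
      At tulip: no right child.
    Visit pear.
    At pear: go right to sage.
      At sage: no left child.
      Visit sage.
      At sage: go right to teak.
        At teak: go left to fig.
          fig is a leaf — visit fig.
        Visit teak.
        At teak: go right to fir.
          fir is a leaf — visit fir.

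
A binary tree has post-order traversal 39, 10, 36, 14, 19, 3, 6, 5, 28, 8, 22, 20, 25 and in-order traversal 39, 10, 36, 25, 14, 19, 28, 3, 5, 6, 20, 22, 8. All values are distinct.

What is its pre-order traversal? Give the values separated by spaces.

25 36 10 39 20 28 19 14 5 3 6 22 8

The last element of post-order is the root; it splits in-order into left and right subtrees.
Root 25: left subtree has 3 nodes {39, 10, 36}, right has 9 {14, 19, 28, 3, 5, 6, 20, 22, 8}.
  Root 36: left subtree has 2 nodes {39, 10}, right has 0 { }.
    Root 10: left subtree has 1 node {39}, right has 0 { }.
  Root 20: left subtree has 6 nodes {14, 19, 28, 3, 5, 6}, right has 2 {22, 8}.
    Root 28: left subtree has 2 nodes {14, 19}, right has 3 {3, 5, 6}.
      Root 19: left subtree has 1 node {14}, right has 0 { }.
      Root 5: left subtree has 1 node {3}, right has 1 {6}.
    Root 22: left subtree has 0 nodes { }, right has 1 {8}.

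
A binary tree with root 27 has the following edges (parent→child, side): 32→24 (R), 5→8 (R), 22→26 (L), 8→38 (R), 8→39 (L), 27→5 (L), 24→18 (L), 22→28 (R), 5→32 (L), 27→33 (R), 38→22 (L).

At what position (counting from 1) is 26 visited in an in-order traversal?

7

In-order visits the left subtree, then the node, then the right subtree.
At 27: go left to 5.
  At 5: go left to 32.
    At 32: no left child.
    Visit 32.
    At 32: go right to 24.
      At 24: go left to 18.
        18 is a leaf — visit 18.
      Visit 24.
      At 24: no right child.
  Visit 5.
  At 5: go right to 8.
    At 8: go left to 39.
      39 is a leaf — visit 39.
    Visit 8.
    At 8: go right to 38.
      At 38: go left to 22.
        At 22: go left to 26.
          26 is a leaf — visit 26.
        Visit 22.
        At 22: go right to 28.
          28 is a leaf — visit 28.
      Visit 38.
      At 38: no right child.
Visit 27.
At 27: go right to 33.
  33 is a leaf — visit 33.
Full in-order sequence: 32, 18, 24, 5, 39, 8, 26, 22, 28, 38, 27, 33.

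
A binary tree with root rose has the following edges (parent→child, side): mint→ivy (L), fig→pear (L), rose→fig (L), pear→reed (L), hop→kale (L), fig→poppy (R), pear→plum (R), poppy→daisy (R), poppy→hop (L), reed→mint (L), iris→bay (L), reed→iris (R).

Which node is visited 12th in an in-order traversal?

daisy

In-order visits the left subtree, then the node, then the right subtree.
At rose: go left to fig.
  At fig: go left to pear.
    At pear: go left to reed.
      At reed: go left to mint.
        At mint: go left to ivy.
          ivy is a leaf — visit ivy.
        Visit mint.
        At mint: no right child.
      Visit reed.
      At reed: go right to iris.
        At iris: go left to bay.
          bay is a leaf — visit bay.
        Visit iris.
        At iris: no right child.
    Visit pear.
    At pear: go right to plum.
      plum is a leaf — visit plum.
  Visit fig.
  At fig: go right to poppy.
    At poppy: go left to hop.
      At hop: go left to kale.
        kale is a leaf — visit kale.
      Visit hop.
      At hop: no right child.
    Visit poppy.
    At poppy: go right to daisy.
      daisy is a leaf — visit daisy.
Visit rose.
At rose: no right child.
Full in-order sequence: ivy, mint, reed, bay, iris, pear, plum, fig, kale, hop, poppy, daisy, rose.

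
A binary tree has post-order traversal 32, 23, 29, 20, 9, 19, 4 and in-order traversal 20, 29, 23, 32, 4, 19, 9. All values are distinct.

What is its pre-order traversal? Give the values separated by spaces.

The last element of post-order is the root; it splits in-order into left and right subtrees.
Root 4: left subtree has 4 nodes {20, 29, 23, 32}, right has 2 {19, 9}.
  Root 20: left subtree has 0 nodes { }, right has 3 {29, 23, 32}.
    Root 29: left subtree has 0 nodes { }, right has 2 {23, 32}.
      Root 23: left subtree has 0 nodes { }, right has 1 {32}.
  Root 19: left subtree has 0 nodes { }, right has 1 {9}.

4 20 29 23 32 19 9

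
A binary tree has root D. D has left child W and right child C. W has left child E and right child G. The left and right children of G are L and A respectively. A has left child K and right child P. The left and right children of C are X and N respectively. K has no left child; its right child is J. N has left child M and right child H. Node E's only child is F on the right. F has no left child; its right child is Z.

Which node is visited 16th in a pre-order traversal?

H

Pre-order visits the node, then its left subtree, then its right subtree.
Visit D.
At D: go left to W.
  Visit W.
  At W: go left to E.
    Visit E.
    At E: no left child.
    At E: go right to F.
      Visit F.
      At F: no left child.
      At F: go right to Z.
        Z is a leaf — visit Z.
  At W: go right to G.
    Visit G.
    At G: go left to L.
      L is a leaf — visit L.
    At G: go right to A.
      Visit A.
      At A: go left to K.
        Visit K.
        At K: no left child.
        At K: go right to J.
          J is a leaf — visit J.
      At A: go right to P.
        P is a leaf — visit P.
At D: go right to C.
  Visit C.
  At C: go left to X.
    X is a leaf — visit X.
  At C: go right to N.
    Visit N.
    At N: go left to M.
      M is a leaf — visit M.
    At N: go right to H.
      H is a leaf — visit H.
Full pre-order sequence: D, W, E, F, Z, G, L, A, K, J, P, C, X, N, M, H.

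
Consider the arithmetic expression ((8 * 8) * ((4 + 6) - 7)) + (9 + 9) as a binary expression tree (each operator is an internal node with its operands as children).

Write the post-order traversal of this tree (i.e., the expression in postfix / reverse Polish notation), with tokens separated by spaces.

8 8 * 4 6 + 7 - * 9 9 + +

Post-order on an expression tree gives postfix notation: for each operator, emit left operand, right operand, then the operator.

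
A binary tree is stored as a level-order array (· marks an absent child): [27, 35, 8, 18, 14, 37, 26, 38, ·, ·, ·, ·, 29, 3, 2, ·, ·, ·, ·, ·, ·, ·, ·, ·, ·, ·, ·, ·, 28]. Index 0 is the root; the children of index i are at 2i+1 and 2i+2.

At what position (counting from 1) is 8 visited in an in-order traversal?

8

In-order visits the left subtree, then the node, then the right subtree.
At 27: go left to 35.
  At 35: go left to 18.
    At 18: go left to 38.
      38 is a leaf — visit 38.
    Visit 18.
    At 18: no right child.
  Visit 35.
  At 35: go right to 14.
    14 is a leaf — visit 14.
Visit 27.
At 27: go right to 8.
  At 8: go left to 37.
    At 37: no left child.
    Visit 37.
    At 37: go right to 29.
      29 is a leaf — visit 29.
  Visit 8.
  At 8: go right to 26.
    At 26: go left to 3.
      At 3: no left child.
      Visit 3.
      At 3: go right to 28.
        28 is a leaf — visit 28.
    Visit 26.
    At 26: go right to 2.
      2 is a leaf — visit 2.
Full in-order sequence: 38, 18, 35, 14, 27, 37, 29, 8, 3, 28, 26, 2.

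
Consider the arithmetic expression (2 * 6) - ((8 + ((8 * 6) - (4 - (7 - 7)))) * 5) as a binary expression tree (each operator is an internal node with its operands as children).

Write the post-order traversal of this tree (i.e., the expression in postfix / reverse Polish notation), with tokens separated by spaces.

2 6 * 8 8 6 * 4 7 7 - - - + 5 * -

Post-order on an expression tree gives postfix notation: for each operator, emit left operand, right operand, then the operator.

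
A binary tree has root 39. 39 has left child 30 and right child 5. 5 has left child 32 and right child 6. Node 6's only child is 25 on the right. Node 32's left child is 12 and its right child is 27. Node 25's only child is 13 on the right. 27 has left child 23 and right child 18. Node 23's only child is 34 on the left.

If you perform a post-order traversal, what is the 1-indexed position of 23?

Post-order visits the left subtree, then the right subtree, then the node.
At 39: go left to 30.
  30 is a leaf — visit 30.
At 39: go right to 5.
  At 5: go left to 32.
    At 32: go left to 12.
      12 is a leaf — visit 12.
    At 32: go right to 27.
      At 27: go left to 23.
        At 23: go left to 34.
          34 is a leaf — visit 34.
        At 23: no right child.
        Visit 23.
      At 27: go right to 18.
        18 is a leaf — visit 18.
      Visit 27.
    Visit 32.
  At 5: go right to 6.
    At 6: no left child.
    At 6: go right to 25.
      At 25: no left child.
      At 25: go right to 13.
        13 is a leaf — visit 13.
      Visit 25.
    Visit 6.
  Visit 5.
Visit 39.
Full post-order sequence: 30, 12, 34, 23, 18, 27, 32, 13, 25, 6, 5, 39.

4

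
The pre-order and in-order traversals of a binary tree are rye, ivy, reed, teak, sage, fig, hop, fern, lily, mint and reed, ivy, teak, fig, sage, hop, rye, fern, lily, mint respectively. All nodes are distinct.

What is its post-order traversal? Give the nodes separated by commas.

The first element of pre-order is the root; it splits in-order into left and right subtrees.
Root rye: left subtree has 6 nodes {reed, ivy, teak, fig, sage, hop}, right has 3 {fern, lily, mint}.
  Root ivy: left subtree has 1 node {reed}, right has 4 {teak, fig, sage, hop}.
    Root teak: left subtree has 0 nodes { }, right has 3 {fig, sage, hop}.
      Root sage: left subtree has 1 node {fig}, right has 1 {hop}.
  Root fern: left subtree has 0 nodes { }, right has 2 {lily, mint}.
    Root lily: left subtree has 0 nodes { }, right has 1 {mint}.

reed, fig, hop, sage, teak, ivy, mint, lily, fern, rye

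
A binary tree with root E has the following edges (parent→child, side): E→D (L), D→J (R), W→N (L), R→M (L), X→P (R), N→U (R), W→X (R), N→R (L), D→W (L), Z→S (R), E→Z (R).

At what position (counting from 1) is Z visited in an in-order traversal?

In-order visits the left subtree, then the node, then the right subtree.
At E: go left to D.
  At D: go left to W.
    At W: go left to N.
      At N: go left to R.
        At R: go left to M.
          M is a leaf — visit M.
        Visit R.
        At R: no right child.
      Visit N.
      At N: go right to U.
        U is a leaf — visit U.
    Visit W.
    At W: go right to X.
      At X: no left child.
      Visit X.
      At X: go right to P.
        P is a leaf — visit P.
  Visit D.
  At D: go right to J.
    J is a leaf — visit J.
Visit E.
At E: go right to Z.
  At Z: no left child.
  Visit Z.
  At Z: go right to S.
    S is a leaf — visit S.
Full in-order sequence: M, R, N, U, W, X, P, D, J, E, Z, S.

11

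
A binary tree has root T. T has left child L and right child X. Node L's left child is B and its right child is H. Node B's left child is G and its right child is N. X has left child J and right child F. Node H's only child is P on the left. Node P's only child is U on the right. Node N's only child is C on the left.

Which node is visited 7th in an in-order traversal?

In-order visits the left subtree, then the node, then the right subtree.
At T: go left to L.
  At L: go left to B.
    At B: go left to G.
      G is a leaf — visit G.
    Visit B.
    At B: go right to N.
      At N: go left to C.
        C is a leaf — visit C.
      Visit N.
      At N: no right child.
  Visit L.
  At L: go right to H.
    At H: go left to P.
      At P: no left child.
      Visit P.
      At P: go right to U.
        U is a leaf — visit U.
    Visit H.
    At H: no right child.
Visit T.
At T: go right to X.
  At X: go left to J.
    J is a leaf — visit J.
  Visit X.
  At X: go right to F.
    F is a leaf — visit F.
Full in-order sequence: G, B, C, N, L, P, U, H, T, J, X, F.

U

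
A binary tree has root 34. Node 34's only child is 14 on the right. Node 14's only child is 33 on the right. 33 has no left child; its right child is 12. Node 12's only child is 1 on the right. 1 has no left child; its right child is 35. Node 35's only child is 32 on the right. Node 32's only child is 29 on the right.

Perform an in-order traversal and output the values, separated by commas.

34, 14, 33, 12, 1, 35, 32, 29

In-order visits the left subtree, then the node, then the right subtree.
At 34: no left child.
Visit 34.
At 34: go right to 14.
  At 14: no left child.
  Visit 14.
  At 14: go right to 33.
    At 33: no left child.
    Visit 33.
    At 33: go right to 12.
      At 12: no left child.
      Visit 12.
      At 12: go right to 1.
        At 1: no left child.
        Visit 1.
        At 1: go right to 35.
          At 35: no left child.
          Visit 35.
          At 35: go right to 32.
            At 32: no left child.
            Visit 32.
            At 32: go right to 29.
              29 is a leaf — visit 29.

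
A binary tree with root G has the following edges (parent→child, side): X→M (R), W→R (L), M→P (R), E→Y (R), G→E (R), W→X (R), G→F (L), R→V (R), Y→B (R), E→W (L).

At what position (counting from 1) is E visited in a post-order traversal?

Post-order visits the left subtree, then the right subtree, then the node.
At G: go left to F.
  F is a leaf — visit F.
At G: go right to E.
  At E: go left to W.
    At W: go left to R.
      At R: no left child.
      At R: go right to V.
        V is a leaf — visit V.
      Visit R.
    At W: go right to X.
      At X: no left child.
      At X: go right to M.
        At M: no left child.
        At M: go right to P.
          P is a leaf — visit P.
        Visit M.
      Visit X.
    Visit W.
  At E: go right to Y.
    At Y: no left child.
    At Y: go right to B.
      B is a leaf — visit B.
    Visit Y.
  Visit E.
Visit G.
Full post-order sequence: F, V, R, P, M, X, W, B, Y, E, G.

10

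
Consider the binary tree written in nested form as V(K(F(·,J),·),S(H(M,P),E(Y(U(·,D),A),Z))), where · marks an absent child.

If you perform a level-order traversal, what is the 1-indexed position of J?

7

Level-order visits nodes level by level from the root, left to right within each level.
Level 0: V
Level 1: K, S
Level 2: F, H, E
Level 3: J, M, P, Y, Z
Level 4: U, A
Level 5: D
Full level-order sequence: V, K, S, F, H, E, J, M, P, Y, Z, U, A, D.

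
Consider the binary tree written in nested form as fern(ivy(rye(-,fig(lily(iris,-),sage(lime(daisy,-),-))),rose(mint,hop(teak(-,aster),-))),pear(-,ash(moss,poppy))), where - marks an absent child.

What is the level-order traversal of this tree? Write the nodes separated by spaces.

Level-order visits nodes level by level from the root, left to right within each level.
Level 0: fern
Level 1: ivy, pear
Level 2: rye, rose, ash
Level 3: fig, mint, hop, moss, poppy
Level 4: lily, sage, teak
Level 5: iris, lime, aster
Level 6: daisy

fern ivy pear rye rose ash fig mint hop moss poppy lily sage teak iris lime aster daisy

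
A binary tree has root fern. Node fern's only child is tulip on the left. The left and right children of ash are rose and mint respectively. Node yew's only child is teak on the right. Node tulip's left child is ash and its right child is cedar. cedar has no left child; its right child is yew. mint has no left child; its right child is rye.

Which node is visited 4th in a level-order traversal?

Level-order visits nodes level by level from the root, left to right within each level.
Level 0: fern
Level 1: tulip
Level 2: ash, cedar
Level 3: rose, mint, yew
Level 4: rye, teak
Full level-order sequence: fern, tulip, ash, cedar, rose, mint, yew, rye, teak.

cedar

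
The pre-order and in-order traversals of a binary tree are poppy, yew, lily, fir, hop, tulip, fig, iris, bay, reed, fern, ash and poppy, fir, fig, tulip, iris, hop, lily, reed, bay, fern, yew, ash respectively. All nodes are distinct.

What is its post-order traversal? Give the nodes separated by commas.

fig, iris, tulip, hop, fir, reed, fern, bay, lily, ash, yew, poppy

The first element of pre-order is the root; it splits in-order into left and right subtrees.
Root poppy: left subtree has 0 nodes { }, right has 11 {fir, fig, tulip, iris, hop, lily, reed, bay, fern, yew, ash}.
  Root yew: left subtree has 9 nodes {fir, fig, tulip, iris, hop, lily, reed, bay, fern}, right has 1 {ash}.
    Root lily: left subtree has 5 nodes {fir, fig, tulip, iris, hop}, right has 3 {reed, bay, fern}.
      Root fir: left subtree has 0 nodes { }, right has 4 {fig, tulip, iris, hop}.
        Root hop: left subtree has 3 nodes {fig, tulip, iris}, right has 0 { }.
          Root tulip: left subtree has 1 node {fig}, right has 1 {iris}.
      Root bay: left subtree has 1 node {reed}, right has 1 {fern}.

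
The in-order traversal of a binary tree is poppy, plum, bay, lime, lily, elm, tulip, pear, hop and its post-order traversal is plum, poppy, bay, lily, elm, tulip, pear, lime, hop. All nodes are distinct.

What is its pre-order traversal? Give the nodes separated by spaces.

hop lime bay poppy plum pear tulip elm lily

The last element of post-order is the root; it splits in-order into left and right subtrees.
Root hop: left subtree has 8 nodes {poppy, plum, bay, lime, lily, elm, tulip, pear}, right has 0 { }.
  Root lime: left subtree has 3 nodes {poppy, plum, bay}, right has 4 {lily, elm, tulip, pear}.
    Root bay: left subtree has 2 nodes {poppy, plum}, right has 0 { }.
      Root poppy: left subtree has 0 nodes { }, right has 1 {plum}.
    Root pear: left subtree has 3 nodes {lily, elm, tulip}, right has 0 { }.
      Root tulip: left subtree has 2 nodes {lily, elm}, right has 0 { }.
        Root elm: left subtree has 1 node {lily}, right has 0 { }.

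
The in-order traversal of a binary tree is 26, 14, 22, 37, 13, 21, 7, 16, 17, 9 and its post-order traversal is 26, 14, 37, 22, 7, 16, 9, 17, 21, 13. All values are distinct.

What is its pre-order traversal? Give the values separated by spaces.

13 22 14 26 37 21 17 16 7 9

The last element of post-order is the root; it splits in-order into left and right subtrees.
Root 13: left subtree has 4 nodes {26, 14, 22, 37}, right has 5 {21, 7, 16, 17, 9}.
  Root 22: left subtree has 2 nodes {26, 14}, right has 1 {37}.
    Root 14: left subtree has 1 node {26}, right has 0 { }.
  Root 21: left subtree has 0 nodes { }, right has 4 {7, 16, 17, 9}.
    Root 17: left subtree has 2 nodes {7, 16}, right has 1 {9}.
      Root 16: left subtree has 1 node {7}, right has 0 { }.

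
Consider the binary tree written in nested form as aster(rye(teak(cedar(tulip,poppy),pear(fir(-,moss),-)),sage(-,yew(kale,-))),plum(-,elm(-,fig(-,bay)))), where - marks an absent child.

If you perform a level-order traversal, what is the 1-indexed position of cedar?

7

Level-order visits nodes level by level from the root, left to right within each level.
Level 0: aster
Level 1: rye, plum
Level 2: teak, sage, elm
Level 3: cedar, pear, yew, fig
Level 4: tulip, poppy, fir, kale, bay
Level 5: moss
Full level-order sequence: aster, rye, plum, teak, sage, elm, cedar, pear, yew, fig, tulip, poppy, fir, kale, bay, moss.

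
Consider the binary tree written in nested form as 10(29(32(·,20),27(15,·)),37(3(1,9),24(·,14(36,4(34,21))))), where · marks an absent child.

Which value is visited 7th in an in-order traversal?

1

In-order visits the left subtree, then the node, then the right subtree.
At 10: go left to 29.
  At 29: go left to 32.
    At 32: no left child.
    Visit 32.
    At 32: go right to 20.
      20 is a leaf — visit 20.
  Visit 29.
  At 29: go right to 27.
    At 27: go left to 15.
      15 is a leaf — visit 15.
    Visit 27.
    At 27: no right child.
Visit 10.
At 10: go right to 37.
  At 37: go left to 3.
    At 3: go left to 1.
      1 is a leaf — visit 1.
    Visit 3.
    At 3: go right to 9.
      9 is a leaf — visit 9.
  Visit 37.
  At 37: go right to 24.
    At 24: no left child.
    Visit 24.
    At 24: go right to 14.
      At 14: go left to 36.
        36 is a leaf — visit 36.
      Visit 14.
      At 14: go right to 4.
        At 4: go left to 34.
          34 is a leaf — visit 34.
        Visit 4.
        At 4: go right to 21.
          21 is a leaf — visit 21.
Full in-order sequence: 32, 20, 29, 15, 27, 10, 1, 3, 9, 37, 24, 36, 14, 34, 4, 21.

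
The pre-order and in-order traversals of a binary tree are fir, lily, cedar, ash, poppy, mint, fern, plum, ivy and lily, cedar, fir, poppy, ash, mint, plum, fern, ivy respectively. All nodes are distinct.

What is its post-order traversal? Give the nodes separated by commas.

cedar, lily, poppy, plum, ivy, fern, mint, ash, fir

The first element of pre-order is the root; it splits in-order into left and right subtrees.
Root fir: left subtree has 2 nodes {lily, cedar}, right has 6 {poppy, ash, mint, plum, fern, ivy}.
  Root lily: left subtree has 0 nodes { }, right has 1 {cedar}.
  Root ash: left subtree has 1 node {poppy}, right has 4 {mint, plum, fern, ivy}.
    Root mint: left subtree has 0 nodes { }, right has 3 {plum, fern, ivy}.
      Root fern: left subtree has 1 node {plum}, right has 1 {ivy}.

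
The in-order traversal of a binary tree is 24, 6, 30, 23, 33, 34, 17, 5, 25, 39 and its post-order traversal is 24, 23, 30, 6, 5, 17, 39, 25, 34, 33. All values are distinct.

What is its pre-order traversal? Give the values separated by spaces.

33 6 24 30 23 34 25 17 5 39

The last element of post-order is the root; it splits in-order into left and right subtrees.
Root 33: left subtree has 4 nodes {24, 6, 30, 23}, right has 5 {34, 17, 5, 25, 39}.
  Root 6: left subtree has 1 node {24}, right has 2 {30, 23}.
    Root 30: left subtree has 0 nodes { }, right has 1 {23}.
  Root 34: left subtree has 0 nodes { }, right has 4 {17, 5, 25, 39}.
    Root 25: left subtree has 2 nodes {17, 5}, right has 1 {39}.
      Root 17: left subtree has 0 nodes { }, right has 1 {5}.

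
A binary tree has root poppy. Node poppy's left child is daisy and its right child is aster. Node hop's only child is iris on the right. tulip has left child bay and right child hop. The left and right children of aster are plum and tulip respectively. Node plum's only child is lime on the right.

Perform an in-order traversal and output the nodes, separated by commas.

daisy, poppy, plum, lime, aster, bay, tulip, hop, iris

In-order visits the left subtree, then the node, then the right subtree.
At poppy: go left to daisy.
  daisy is a leaf — visit daisy.
Visit poppy.
At poppy: go right to aster.
  At aster: go left to plum.
    At plum: no left child.
    Visit plum.
    At plum: go right to lime.
      lime is a leaf — visit lime.
  Visit aster.
  At aster: go right to tulip.
    At tulip: go left to bay.
      bay is a leaf — visit bay.
    Visit tulip.
    At tulip: go right to hop.
      At hop: no left child.
      Visit hop.
      At hop: go right to iris.
        iris is a leaf — visit iris.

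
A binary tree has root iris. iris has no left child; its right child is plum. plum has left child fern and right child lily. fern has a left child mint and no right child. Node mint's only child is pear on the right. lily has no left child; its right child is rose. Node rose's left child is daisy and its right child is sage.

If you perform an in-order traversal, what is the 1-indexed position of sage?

9

In-order visits the left subtree, then the node, then the right subtree.
At iris: no left child.
Visit iris.
At iris: go right to plum.
  At plum: go left to fern.
    At fern: go left to mint.
      At mint: no left child.
      Visit mint.
      At mint: go right to pear.
        pear is a leaf — visit pear.
    Visit fern.
    At fern: no right child.
  Visit plum.
  At plum: go right to lily.
    At lily: no left child.
    Visit lily.
    At lily: go right to rose.
      At rose: go left to daisy.
        daisy is a leaf — visit daisy.
      Visit rose.
      At rose: go right to sage.
        sage is a leaf — visit sage.
Full in-order sequence: iris, mint, pear, fern, plum, lily, daisy, rose, sage.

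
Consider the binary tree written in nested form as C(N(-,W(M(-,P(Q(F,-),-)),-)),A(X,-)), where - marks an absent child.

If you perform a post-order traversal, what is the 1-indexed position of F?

Post-order visits the left subtree, then the right subtree, then the node.
At C: go left to N.
  At N: no left child.
  At N: go right to W.
    At W: go left to M.
      At M: no left child.
      At M: go right to P.
        At P: go left to Q.
          At Q: go left to F.
            F is a leaf — visit F.
          At Q: no right child.
          Visit Q.
        At P: no right child.
        Visit P.
      Visit M.
    At W: no right child.
    Visit W.
  Visit N.
At C: go right to A.
  At A: go left to X.
    X is a leaf — visit X.
  At A: no right child.
  Visit A.
Visit C.
Full post-order sequence: F, Q, P, M, W, N, X, A, C.

1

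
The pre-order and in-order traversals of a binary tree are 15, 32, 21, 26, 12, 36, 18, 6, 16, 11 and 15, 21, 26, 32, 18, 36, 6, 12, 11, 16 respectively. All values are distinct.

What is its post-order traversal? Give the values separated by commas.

The first element of pre-order is the root; it splits in-order into left and right subtrees.
Root 15: left subtree has 0 nodes { }, right has 9 {21, 26, 32, 18, 36, 6, 12, 11, 16}.
  Root 32: left subtree has 2 nodes {21, 26}, right has 6 {18, 36, 6, 12, 11, 16}.
    Root 21: left subtree has 0 nodes { }, right has 1 {26}.
    Root 12: left subtree has 3 nodes {18, 36, 6}, right has 2 {11, 16}.
      Root 36: left subtree has 1 node {18}, right has 1 {6}.
      Root 16: left subtree has 1 node {11}, right has 0 { }.

26, 21, 18, 6, 36, 11, 16, 12, 32, 15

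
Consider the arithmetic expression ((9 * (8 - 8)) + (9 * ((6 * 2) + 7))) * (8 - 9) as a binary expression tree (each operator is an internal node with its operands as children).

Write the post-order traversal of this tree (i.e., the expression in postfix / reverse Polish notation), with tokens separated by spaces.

9 8 8 - * 9 6 2 * 7 + * + 8 9 - *

Post-order on an expression tree gives postfix notation: for each operator, emit left operand, right operand, then the operator.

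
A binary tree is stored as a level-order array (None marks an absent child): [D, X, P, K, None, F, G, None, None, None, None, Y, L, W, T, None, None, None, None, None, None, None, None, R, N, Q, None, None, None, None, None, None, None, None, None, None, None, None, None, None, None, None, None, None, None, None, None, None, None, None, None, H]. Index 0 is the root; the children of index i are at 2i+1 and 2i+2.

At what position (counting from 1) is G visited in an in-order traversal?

In-order visits the left subtree, then the node, then the right subtree.
At D: go left to X.
  At X: go left to K.
    K is a leaf — visit K.
  Visit X.
  At X: no right child.
Visit D.
At D: go right to P.
  At P: go left to F.
    At F: go left to Y.
      At Y: go left to R.
        R is a leaf — visit R.
      Visit Y.
      At Y: go right to N.
        N is a leaf — visit N.
    Visit F.
    At F: go right to L.
      At L: go left to Q.
        At Q: go left to H.
          H is a leaf — visit H.
        Visit Q.
        At Q: no right child.
      Visit L.
      At L: no right child.
  Visit P.
  At P: go right to G.
    At G: go left to W.
      W is a leaf — visit W.
    Visit G.
    At G: go right to T.
      T is a leaf — visit T.
Full in-order sequence: K, X, D, R, Y, N, F, H, Q, L, P, W, G, T.

13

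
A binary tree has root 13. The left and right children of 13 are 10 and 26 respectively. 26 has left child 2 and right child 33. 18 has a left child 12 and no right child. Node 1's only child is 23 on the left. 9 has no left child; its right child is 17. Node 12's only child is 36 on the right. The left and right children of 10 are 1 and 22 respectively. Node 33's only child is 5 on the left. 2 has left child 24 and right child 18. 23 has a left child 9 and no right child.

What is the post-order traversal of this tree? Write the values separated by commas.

Post-order visits the left subtree, then the right subtree, then the node.
At 13: go left to 10.
  At 10: go left to 1.
    At 1: go left to 23.
      At 23: go left to 9.
        At 9: no left child.
        At 9: go right to 17.
          17 is a leaf — visit 17.
        Visit 9.
      At 23: no right child.
      Visit 23.
    At 1: no right child.
    Visit 1.
  At 10: go right to 22.
    22 is a leaf — visit 22.
  Visit 10.
At 13: go right to 26.
  At 26: go left to 2.
    At 2: go left to 24.
      24 is a leaf — visit 24.
    At 2: go right to 18.
      At 18: go left to 12.
        At 12: no left child.
        At 12: go right to 36.
          36 is a leaf — visit 36.
        Visit 12.
      At 18: no right child.
      Visit 18.
    Visit 2.
  At 26: go right to 33.
    At 33: go left to 5.
      5 is a leaf — visit 5.
    At 33: no right child.
    Visit 33.
  Visit 26.
Visit 13.

17, 9, 23, 1, 22, 10, 24, 36, 12, 18, 2, 5, 33, 26, 13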